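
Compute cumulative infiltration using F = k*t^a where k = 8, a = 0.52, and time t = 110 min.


F = k * t^a = 8 * 110^0.52
F = 8 * 11.521903

92.1752 mm


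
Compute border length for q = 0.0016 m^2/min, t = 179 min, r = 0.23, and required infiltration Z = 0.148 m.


L = q*t/((1+r)*Z)
L = 0.0016*179/((1+0.23)*0.148)
L = 0.2864/0.18204

1.5733 m


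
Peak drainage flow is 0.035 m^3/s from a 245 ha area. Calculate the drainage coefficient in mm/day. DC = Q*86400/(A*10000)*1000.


DC = Q * 86400 / (A * 10000) * 1000
DC = 0.035 * 86400 / (245 * 10000) * 1000
DC = 3024000.0000 / 2450000

1.2343 mm/day


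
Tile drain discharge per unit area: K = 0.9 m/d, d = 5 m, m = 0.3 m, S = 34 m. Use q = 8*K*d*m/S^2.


q = 8*K*d*m/S^2
q = 8*0.9*5*0.3/34^2
q = 10.8000 / 1156

0.0093 m/d


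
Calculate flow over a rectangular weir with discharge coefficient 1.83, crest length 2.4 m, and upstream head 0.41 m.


Q = C * L * H^(3/2) = 1.83 * 2.4 * 0.41^1.5 = 1.83 * 2.4 * 0.262528

1.1530 m^3/s


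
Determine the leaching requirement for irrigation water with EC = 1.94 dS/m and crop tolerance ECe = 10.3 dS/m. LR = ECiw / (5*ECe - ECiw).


LR = ECiw / (5*ECe - ECiw)
LR = 1.94 / (5*10.3 - 1.94)
LR = 1.94 / 49.5600

0.0391


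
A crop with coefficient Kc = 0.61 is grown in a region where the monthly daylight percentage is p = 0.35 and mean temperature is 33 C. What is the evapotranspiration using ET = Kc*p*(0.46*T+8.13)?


ET = Kc * p * (0.46*T + 8.13)
ET = 0.61 * 0.35 * (0.46*33 + 8.13)
ET = 0.61 * 0.35 * 23.3100

4.9767 mm/day


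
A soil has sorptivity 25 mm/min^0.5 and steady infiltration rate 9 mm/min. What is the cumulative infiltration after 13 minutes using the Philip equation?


F = S*sqrt(t) + A*t
F = 25*sqrt(13) + 9*13
F = 25*3.605551 + 117

207.1388 mm


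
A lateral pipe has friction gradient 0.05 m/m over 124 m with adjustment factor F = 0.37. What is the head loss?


hf = J * L * F = 0.05 * 124 * 0.37 = 2.2940 m

2.2940 m


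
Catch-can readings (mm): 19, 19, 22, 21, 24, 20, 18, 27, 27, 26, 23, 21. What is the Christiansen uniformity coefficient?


mean = 22.250000 mm
MAD = 2.625000 mm
CU = (1 - 2.625000/22.250000)*100

88.2022 %


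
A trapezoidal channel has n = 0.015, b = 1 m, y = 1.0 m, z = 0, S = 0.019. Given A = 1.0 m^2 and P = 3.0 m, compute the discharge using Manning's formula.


R = A/P = 1.0/3.0 = 0.333333
Q = (1/0.015) * 1.0 * 0.333333^(2/3) * 0.019^0.5

4.4178 m^3/s


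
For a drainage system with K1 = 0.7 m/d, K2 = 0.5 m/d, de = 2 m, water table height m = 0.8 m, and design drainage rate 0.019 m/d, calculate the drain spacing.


S^2 = 8*K2*de*m/q + 4*K1*m^2/q
S^2 = 8*0.5*2*0.8/0.019 + 4*0.7*0.8^2/0.019
S = sqrt(431.1579)

20.7643 m


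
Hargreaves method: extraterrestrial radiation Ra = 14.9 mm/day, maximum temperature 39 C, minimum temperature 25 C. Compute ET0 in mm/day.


Tmean = (Tmax + Tmin)/2 = (39 + 25)/2 = 32.0
ET0 = 0.0023 * 14.9 * (32.0 + 17.8) * sqrt(39 - 25)
ET0 = 0.0023 * 14.9 * 49.8 * 3.741657

6.3857 mm/day


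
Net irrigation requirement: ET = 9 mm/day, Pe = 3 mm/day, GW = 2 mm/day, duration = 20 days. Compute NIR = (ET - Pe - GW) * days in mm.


Daily deficit = ET - Pe - GW = 9 - 3 - 2 = 4 mm/day
NIR = 4 * 20 = 80 mm

80.0000 mm


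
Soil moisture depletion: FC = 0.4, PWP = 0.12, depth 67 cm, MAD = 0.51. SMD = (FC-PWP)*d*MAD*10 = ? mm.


SMD = (FC - PWP) * d * MAD * 10
SMD = (0.4 - 0.12) * 67 * 0.51 * 10
SMD = 0.2800 * 67 * 0.51 * 10

95.6760 mm


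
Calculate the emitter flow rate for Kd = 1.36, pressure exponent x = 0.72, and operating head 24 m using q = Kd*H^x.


q = Kd * H^x = 1.36 * 24^0.72 = 1.36 * 9.857167

13.4057 L/h


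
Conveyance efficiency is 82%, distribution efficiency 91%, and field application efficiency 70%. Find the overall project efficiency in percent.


Ec = 0.82, Eb = 0.91, Ea = 0.7
E = 0.82 * 0.91 * 0.7 * 100 = 52.2340%

52.2340 %


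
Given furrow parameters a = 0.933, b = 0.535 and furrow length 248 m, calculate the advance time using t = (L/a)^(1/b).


t = (L/a)^(1/b)
t = (248/0.933)^(1/0.535)
t = 265.809218^(1/0.535)

34033.4999 min


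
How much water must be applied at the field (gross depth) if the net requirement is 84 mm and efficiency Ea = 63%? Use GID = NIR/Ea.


Ea = 63% = 0.63
GID = NIR / Ea = 84 / 0.63 = 133.3333 mm

133.3333 mm


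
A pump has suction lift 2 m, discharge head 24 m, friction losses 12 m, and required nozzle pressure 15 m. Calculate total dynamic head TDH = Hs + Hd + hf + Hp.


TDH = Hs + Hd + hf + Hp = 2 + 24 + 12 + 15 = 53

53 m


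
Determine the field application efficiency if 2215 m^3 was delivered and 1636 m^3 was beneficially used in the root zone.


Ea = V_root / V_field * 100 = 1636 / 2215 * 100 = 73.8600%

73.8600 %


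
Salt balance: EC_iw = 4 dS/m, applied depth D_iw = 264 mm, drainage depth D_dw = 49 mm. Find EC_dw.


EC_dw = EC_iw * D_iw / D_dw
EC_dw = 4 * 264 / 49
EC_dw = 1056 / 49

21.5510 dS/m


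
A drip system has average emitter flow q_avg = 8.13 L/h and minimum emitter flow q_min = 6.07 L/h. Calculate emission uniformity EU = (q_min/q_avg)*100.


EU = (q_min/q_avg)*100 = (6.07/8.13)*100 = 74.6617%

74.6617 %


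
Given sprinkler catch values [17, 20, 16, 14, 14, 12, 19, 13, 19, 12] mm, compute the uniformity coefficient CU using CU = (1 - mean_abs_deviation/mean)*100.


mean = 15.600000 mm
MAD = 2.600000 mm
CU = (1 - 2.600000/15.600000)*100

83.3333 %


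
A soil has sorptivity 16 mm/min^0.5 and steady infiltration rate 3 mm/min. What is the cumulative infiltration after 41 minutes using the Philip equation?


F = S*sqrt(t) + A*t
F = 16*sqrt(41) + 3*41
F = 16*6.403124 + 123

225.4500 mm


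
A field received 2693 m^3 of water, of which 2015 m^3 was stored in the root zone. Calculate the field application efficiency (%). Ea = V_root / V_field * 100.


Ea = V_root / V_field * 100 = 2015 / 2693 * 100 = 74.8236%

74.8236 %


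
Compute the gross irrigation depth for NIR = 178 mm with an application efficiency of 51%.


Ea = 51% = 0.51
GID = NIR / Ea = 178 / 0.51 = 349.0196 mm

349.0196 mm


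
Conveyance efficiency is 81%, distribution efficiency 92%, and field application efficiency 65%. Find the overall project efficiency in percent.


Ec = 0.81, Eb = 0.92, Ea = 0.65
E = 0.81 * 0.92 * 0.65 * 100 = 48.4380%

48.4380 %


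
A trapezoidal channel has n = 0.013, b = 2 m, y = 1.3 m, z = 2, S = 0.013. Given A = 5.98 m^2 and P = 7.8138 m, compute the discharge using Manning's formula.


R = A/P = 5.98/7.8138 = 0.765313
Q = (1/0.013) * 5.98 * 0.765313^(2/3) * 0.013^0.5

43.8823 m^3/s


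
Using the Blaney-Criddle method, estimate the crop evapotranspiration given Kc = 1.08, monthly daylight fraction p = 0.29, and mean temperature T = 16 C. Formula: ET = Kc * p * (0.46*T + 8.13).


ET = Kc * p * (0.46*T + 8.13)
ET = 1.08 * 0.29 * (0.46*16 + 8.13)
ET = 1.08 * 0.29 * 15.4900

4.8515 mm/day


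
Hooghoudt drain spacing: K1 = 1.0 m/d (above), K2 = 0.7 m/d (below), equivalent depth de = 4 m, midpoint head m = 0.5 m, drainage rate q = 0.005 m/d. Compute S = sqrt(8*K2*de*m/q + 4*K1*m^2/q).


S^2 = 8*K2*de*m/q + 4*K1*m^2/q
S^2 = 8*0.7*4*0.5/0.005 + 4*1.0*0.5^2/0.005
S = sqrt(2440.0000)

49.3964 m


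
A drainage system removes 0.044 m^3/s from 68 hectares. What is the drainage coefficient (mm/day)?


DC = Q * 86400 / (A * 10000) * 1000
DC = 0.044 * 86400 / (68 * 10000) * 1000
DC = 3801600.0000 / 680000

5.5906 mm/day


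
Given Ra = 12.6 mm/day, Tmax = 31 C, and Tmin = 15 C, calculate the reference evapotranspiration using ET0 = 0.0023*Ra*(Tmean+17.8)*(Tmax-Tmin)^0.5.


Tmean = (Tmax + Tmin)/2 = (31 + 15)/2 = 23.0
ET0 = 0.0023 * 12.6 * (23.0 + 17.8) * sqrt(31 - 15)
ET0 = 0.0023 * 12.6 * 40.8 * 4.000000

4.7295 mm/day


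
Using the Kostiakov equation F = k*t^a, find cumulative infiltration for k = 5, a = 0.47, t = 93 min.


F = k * t^a = 5 * 93^0.47
F = 5 * 8.417575

42.0879 mm


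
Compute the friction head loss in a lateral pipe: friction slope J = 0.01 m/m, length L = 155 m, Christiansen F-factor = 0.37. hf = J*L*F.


hf = J * L * F = 0.01 * 155 * 0.37 = 0.5735 m

0.5735 m


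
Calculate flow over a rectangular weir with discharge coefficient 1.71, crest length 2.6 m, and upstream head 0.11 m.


Q = C * L * H^(3/2) = 1.71 * 2.6 * 0.11^1.5 = 1.71 * 2.6 * 0.036483

0.1622 m^3/s


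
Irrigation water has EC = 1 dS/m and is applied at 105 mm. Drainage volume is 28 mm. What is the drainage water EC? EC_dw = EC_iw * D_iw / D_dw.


EC_dw = EC_iw * D_iw / D_dw
EC_dw = 1 * 105 / 28
EC_dw = 105 / 28

3.7500 dS/m


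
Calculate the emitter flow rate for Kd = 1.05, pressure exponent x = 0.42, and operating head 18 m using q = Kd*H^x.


q = Kd * H^x = 1.05 * 18^0.42 = 1.05 * 3.366778

3.5351 L/h


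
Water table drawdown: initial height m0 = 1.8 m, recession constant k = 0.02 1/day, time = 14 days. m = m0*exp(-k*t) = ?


m = m0 * exp(-k*t)
m = 1.8 * exp(-0.02 * 14)
m = 1.8 * exp(-0.2800)

1.3604 m


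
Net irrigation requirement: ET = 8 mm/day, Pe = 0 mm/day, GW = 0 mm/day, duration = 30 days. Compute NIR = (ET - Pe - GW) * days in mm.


Daily deficit = ET - Pe - GW = 8 - 0 - 0 = 8 mm/day
NIR = 8 * 30 = 240 mm

240.0000 mm


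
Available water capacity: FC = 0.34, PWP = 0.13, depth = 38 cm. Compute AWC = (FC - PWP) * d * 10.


AWC = (FC - PWP) * d * 10
AWC = (0.34 - 0.13) * 38 * 10
AWC = 0.2100 * 38 * 10

79.8000 mm


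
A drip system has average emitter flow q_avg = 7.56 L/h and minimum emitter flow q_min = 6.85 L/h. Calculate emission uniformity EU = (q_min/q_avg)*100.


EU = (q_min/q_avg)*100 = (6.85/7.56)*100 = 90.6085%

90.6085 %


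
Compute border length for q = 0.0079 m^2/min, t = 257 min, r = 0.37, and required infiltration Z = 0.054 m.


L = q*t/((1+r)*Z)
L = 0.0079*257/((1+0.37)*0.054)
L = 2.0303/0.07398

27.4439 m


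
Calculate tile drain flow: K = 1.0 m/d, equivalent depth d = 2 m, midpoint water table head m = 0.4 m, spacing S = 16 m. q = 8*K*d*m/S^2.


q = 8*K*d*m/S^2
q = 8*1.0*2*0.4/16^2
q = 6.4000 / 256

0.0250 m/d


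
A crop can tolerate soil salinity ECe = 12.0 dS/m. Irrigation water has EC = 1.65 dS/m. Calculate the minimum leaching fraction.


LR = ECiw / (5*ECe - ECiw)
LR = 1.65 / (5*12.0 - 1.65)
LR = 1.65 / 58.3500

0.0283


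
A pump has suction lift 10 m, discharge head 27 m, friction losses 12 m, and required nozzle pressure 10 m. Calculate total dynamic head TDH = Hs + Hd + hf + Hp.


TDH = Hs + Hd + hf + Hp = 10 + 27 + 12 + 10 = 59

59 m


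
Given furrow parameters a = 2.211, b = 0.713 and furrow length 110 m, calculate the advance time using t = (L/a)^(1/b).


t = (L/a)^(1/b)
t = (110/2.211)^(1/0.713)
t = 49.751244^(1/0.713)

239.7779 min


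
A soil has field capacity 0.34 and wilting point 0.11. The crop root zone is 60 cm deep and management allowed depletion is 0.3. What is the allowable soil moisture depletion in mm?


SMD = (FC - PWP) * d * MAD * 10
SMD = (0.34 - 0.11) * 60 * 0.3 * 10
SMD = 0.2300 * 60 * 0.3 * 10

41.4000 mm


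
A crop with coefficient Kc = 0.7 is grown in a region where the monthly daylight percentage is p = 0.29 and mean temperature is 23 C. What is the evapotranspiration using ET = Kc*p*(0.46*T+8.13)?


ET = Kc * p * (0.46*T + 8.13)
ET = 0.7 * 0.29 * (0.46*23 + 8.13)
ET = 0.7 * 0.29 * 18.7100

3.7981 mm/day


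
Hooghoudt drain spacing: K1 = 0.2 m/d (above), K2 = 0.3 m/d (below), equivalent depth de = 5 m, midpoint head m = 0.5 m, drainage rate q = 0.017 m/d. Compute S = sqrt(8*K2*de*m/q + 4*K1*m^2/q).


S^2 = 8*K2*de*m/q + 4*K1*m^2/q
S^2 = 8*0.3*5*0.5/0.017 + 4*0.2*0.5^2/0.017
S = sqrt(364.7059)

19.0973 m


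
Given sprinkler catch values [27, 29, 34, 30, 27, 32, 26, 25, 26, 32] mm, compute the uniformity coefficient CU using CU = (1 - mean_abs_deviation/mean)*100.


mean = 28.800000 mm
MAD = 2.600000 mm
CU = (1 - 2.600000/28.800000)*100

90.9722 %


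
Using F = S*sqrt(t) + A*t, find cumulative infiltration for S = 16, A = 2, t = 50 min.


F = S*sqrt(t) + A*t
F = 16*sqrt(50) + 2*50
F = 16*7.071068 + 100

213.1371 mm


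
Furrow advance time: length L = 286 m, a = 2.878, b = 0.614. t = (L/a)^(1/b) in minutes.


t = (L/a)^(1/b)
t = (286/2.878)^(1/0.614)
t = 99.374566^(1/0.614)

1790.1576 min


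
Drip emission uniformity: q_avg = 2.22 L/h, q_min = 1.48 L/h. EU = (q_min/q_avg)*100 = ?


EU = (q_min/q_avg)*100 = (1.48/2.22)*100 = 66.6667%

66.6667 %


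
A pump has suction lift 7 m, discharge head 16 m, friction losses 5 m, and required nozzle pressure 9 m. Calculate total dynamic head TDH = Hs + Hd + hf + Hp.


TDH = Hs + Hd + hf + Hp = 7 + 16 + 5 + 9 = 37

37 m


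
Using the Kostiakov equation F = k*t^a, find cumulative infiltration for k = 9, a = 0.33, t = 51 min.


F = k * t^a = 9 * 51^0.33
F = 9 * 3.660144

32.9413 mm


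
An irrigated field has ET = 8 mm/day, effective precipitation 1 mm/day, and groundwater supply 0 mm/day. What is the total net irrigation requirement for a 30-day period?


Daily deficit = ET - Pe - GW = 8 - 1 - 0 = 7 mm/day
NIR = 7 * 30 = 210 mm

210.0000 mm


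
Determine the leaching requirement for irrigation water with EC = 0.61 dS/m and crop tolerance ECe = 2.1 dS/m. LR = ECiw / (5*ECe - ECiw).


LR = ECiw / (5*ECe - ECiw)
LR = 0.61 / (5*2.1 - 0.61)
LR = 0.61 / 9.8900

0.0617


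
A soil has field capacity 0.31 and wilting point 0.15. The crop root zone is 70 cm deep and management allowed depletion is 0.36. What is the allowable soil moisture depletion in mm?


SMD = (FC - PWP) * d * MAD * 10
SMD = (0.31 - 0.15) * 70 * 0.36 * 10
SMD = 0.1600 * 70 * 0.36 * 10

40.3200 mm


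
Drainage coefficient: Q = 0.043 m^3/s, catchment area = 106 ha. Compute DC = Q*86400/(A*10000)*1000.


DC = Q * 86400 / (A * 10000) * 1000
DC = 0.043 * 86400 / (106 * 10000) * 1000
DC = 3715200.0000 / 1060000

3.5049 mm/day


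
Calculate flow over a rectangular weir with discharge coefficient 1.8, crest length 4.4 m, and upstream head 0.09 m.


Q = C * L * H^(3/2) = 1.8 * 4.4 * 0.09^1.5 = 1.8 * 4.4 * 0.027000

0.2138 m^3/s


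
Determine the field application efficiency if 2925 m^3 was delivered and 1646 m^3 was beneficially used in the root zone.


Ea = V_root / V_field * 100 = 1646 / 2925 * 100 = 56.2735%

56.2735 %


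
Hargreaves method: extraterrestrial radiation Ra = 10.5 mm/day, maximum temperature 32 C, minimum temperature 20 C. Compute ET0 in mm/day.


Tmean = (Tmax + Tmin)/2 = (32 + 20)/2 = 26.0
ET0 = 0.0023 * 10.5 * (26.0 + 17.8) * sqrt(32 - 20)
ET0 = 0.0023 * 10.5 * 43.8 * 3.464102

3.6642 mm/day


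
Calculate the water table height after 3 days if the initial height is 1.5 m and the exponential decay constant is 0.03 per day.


m = m0 * exp(-k*t)
m = 1.5 * exp(-0.03 * 3)
m = 1.5 * exp(-0.0900)

1.3709 m


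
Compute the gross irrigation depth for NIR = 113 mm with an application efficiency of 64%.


Ea = 64% = 0.64
GID = NIR / Ea = 113 / 0.64 = 176.5625 mm

176.5625 mm


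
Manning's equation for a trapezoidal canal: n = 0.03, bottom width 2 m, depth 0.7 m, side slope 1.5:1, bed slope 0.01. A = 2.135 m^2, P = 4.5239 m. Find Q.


R = A/P = 2.135/4.5239 = 0.471938
Q = (1/0.03) * 2.135 * 0.471938^(2/3) * 0.01^0.5

4.3139 m^3/s


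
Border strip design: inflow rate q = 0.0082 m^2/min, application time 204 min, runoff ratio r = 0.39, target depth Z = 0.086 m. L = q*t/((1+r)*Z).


L = q*t/((1+r)*Z)
L = 0.0082*204/((1+0.39)*0.086)
L = 1.6728/0.11954

13.9936 m


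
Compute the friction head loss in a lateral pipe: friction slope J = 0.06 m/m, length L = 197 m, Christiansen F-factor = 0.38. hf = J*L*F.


hf = J * L * F = 0.06 * 197 * 0.38 = 4.4916 m

4.4916 m


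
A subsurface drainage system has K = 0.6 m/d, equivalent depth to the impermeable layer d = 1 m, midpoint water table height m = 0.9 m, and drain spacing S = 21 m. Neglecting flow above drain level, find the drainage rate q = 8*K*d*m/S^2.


q = 8*K*d*m/S^2
q = 8*0.6*1*0.9/21^2
q = 4.3200 / 441

0.0098 m/d


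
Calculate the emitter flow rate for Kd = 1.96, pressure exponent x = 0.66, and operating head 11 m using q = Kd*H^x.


q = Kd * H^x = 1.96 * 11^0.66 = 1.96 * 4.867648

9.5406 L/h


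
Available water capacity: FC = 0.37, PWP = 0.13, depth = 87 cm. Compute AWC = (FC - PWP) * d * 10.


AWC = (FC - PWP) * d * 10
AWC = (0.37 - 0.13) * 87 * 10
AWC = 0.2400 * 87 * 10

208.8000 mm


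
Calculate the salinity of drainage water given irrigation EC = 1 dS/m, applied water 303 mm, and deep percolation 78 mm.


EC_dw = EC_iw * D_iw / D_dw
EC_dw = 1 * 303 / 78
EC_dw = 303 / 78

3.8846 dS/m


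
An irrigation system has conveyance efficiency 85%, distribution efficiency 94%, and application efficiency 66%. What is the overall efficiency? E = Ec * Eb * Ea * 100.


Ec = 0.85, Eb = 0.94, Ea = 0.66
E = 0.85 * 0.94 * 0.66 * 100 = 52.7340%

52.7340 %


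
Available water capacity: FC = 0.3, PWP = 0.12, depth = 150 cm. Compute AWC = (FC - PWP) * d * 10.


AWC = (FC - PWP) * d * 10
AWC = (0.3 - 0.12) * 150 * 10
AWC = 0.1800 * 150 * 10

270.0000 mm


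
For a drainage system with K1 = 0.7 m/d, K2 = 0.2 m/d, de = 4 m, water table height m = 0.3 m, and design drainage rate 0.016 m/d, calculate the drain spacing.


S^2 = 8*K2*de*m/q + 4*K1*m^2/q
S^2 = 8*0.2*4*0.3/0.016 + 4*0.7*0.3^2/0.016
S = sqrt(135.7500)

11.6512 m


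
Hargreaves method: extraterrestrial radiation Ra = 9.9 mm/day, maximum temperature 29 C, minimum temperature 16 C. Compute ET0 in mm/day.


Tmean = (Tmax + Tmin)/2 = (29 + 16)/2 = 22.5
ET0 = 0.0023 * 9.9 * (22.5 + 17.8) * sqrt(29 - 16)
ET0 = 0.0023 * 9.9 * 40.3 * 3.605551

3.3086 mm/day


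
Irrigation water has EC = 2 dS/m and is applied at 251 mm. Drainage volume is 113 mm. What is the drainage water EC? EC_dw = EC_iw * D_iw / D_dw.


EC_dw = EC_iw * D_iw / D_dw
EC_dw = 2 * 251 / 113
EC_dw = 502 / 113

4.4425 dS/m


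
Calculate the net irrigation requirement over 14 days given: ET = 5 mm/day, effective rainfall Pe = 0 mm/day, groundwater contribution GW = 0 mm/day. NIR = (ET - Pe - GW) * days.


Daily deficit = ET - Pe - GW = 5 - 0 - 0 = 5 mm/day
NIR = 5 * 14 = 70 mm

70.0000 mm


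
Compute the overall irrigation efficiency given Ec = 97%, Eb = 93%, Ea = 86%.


Ec = 0.97, Eb = 0.93, Ea = 0.86
E = 0.97 * 0.93 * 0.86 * 100 = 77.5806%

77.5806 %


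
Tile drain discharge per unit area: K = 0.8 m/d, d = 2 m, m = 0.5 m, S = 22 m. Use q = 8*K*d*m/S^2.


q = 8*K*d*m/S^2
q = 8*0.8*2*0.5/22^2
q = 6.4000 / 484

0.0132 m/d


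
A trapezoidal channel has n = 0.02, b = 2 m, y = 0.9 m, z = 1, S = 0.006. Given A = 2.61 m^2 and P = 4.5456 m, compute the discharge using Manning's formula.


R = A/P = 2.61/4.5456 = 0.574182
Q = (1/0.02) * 2.61 * 0.574182^(2/3) * 0.006^0.5

6.9832 m^3/s


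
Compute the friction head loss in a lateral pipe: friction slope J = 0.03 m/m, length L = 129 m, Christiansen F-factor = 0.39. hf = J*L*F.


hf = J * L * F = 0.03 * 129 * 0.39 = 1.5093 m

1.5093 m


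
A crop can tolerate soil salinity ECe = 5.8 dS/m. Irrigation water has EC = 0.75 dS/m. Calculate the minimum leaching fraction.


LR = ECiw / (5*ECe - ECiw)
LR = 0.75 / (5*5.8 - 0.75)
LR = 0.75 / 28.2500

0.0265


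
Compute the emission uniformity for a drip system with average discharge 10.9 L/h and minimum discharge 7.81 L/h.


EU = (q_min/q_avg)*100 = (7.81/10.9)*100 = 71.6514%

71.6514 %


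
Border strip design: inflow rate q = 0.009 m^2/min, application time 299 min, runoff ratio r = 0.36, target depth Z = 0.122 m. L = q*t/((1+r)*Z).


L = q*t/((1+r)*Z)
L = 0.009*299/((1+0.36)*0.122)
L = 2.691/0.16592

16.2187 m


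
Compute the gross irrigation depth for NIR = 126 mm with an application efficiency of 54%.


Ea = 54% = 0.54
GID = NIR / Ea = 126 / 0.54 = 233.3333 mm

233.3333 mm


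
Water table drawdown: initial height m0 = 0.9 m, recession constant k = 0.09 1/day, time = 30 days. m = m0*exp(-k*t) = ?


m = m0 * exp(-k*t)
m = 0.9 * exp(-0.09 * 30)
m = 0.9 * exp(-2.7000)

0.0605 m


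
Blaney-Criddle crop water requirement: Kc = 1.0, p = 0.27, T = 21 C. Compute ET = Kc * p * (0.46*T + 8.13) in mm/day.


ET = Kc * p * (0.46*T + 8.13)
ET = 1.0 * 0.27 * (0.46*21 + 8.13)
ET = 1.0 * 0.27 * 17.7900

4.8033 mm/day


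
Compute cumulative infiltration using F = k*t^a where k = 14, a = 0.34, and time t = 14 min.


F = k * t^a = 14 * 14^0.34
F = 14 * 2.452921

34.3409 mm


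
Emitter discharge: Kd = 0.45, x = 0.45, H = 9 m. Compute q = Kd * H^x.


q = Kd * H^x = 0.45 * 9^0.45 = 0.45 * 2.687875

1.2095 L/h


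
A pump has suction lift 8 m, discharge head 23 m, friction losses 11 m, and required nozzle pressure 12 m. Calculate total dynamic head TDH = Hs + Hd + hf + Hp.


TDH = Hs + Hd + hf + Hp = 8 + 23 + 11 + 12 = 54

54 m


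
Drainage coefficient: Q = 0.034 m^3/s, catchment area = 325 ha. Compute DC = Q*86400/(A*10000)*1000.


DC = Q * 86400 / (A * 10000) * 1000
DC = 0.034 * 86400 / (325 * 10000) * 1000
DC = 2937600.0000 / 3250000

0.9039 mm/day


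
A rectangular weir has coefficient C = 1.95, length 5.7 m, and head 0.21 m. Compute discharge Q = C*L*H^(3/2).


Q = C * L * H^(3/2) = 1.95 * 5.7 * 0.21^1.5 = 1.95 * 5.7 * 0.096234

1.0696 m^3/s


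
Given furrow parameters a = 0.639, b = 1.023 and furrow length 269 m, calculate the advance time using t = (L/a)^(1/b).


t = (L/a)^(1/b)
t = (269/0.639)^(1/1.023)
t = 420.970266^(1/1.023)

367.4943 min


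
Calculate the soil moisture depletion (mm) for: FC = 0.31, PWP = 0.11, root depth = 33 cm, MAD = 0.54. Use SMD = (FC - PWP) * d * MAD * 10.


SMD = (FC - PWP) * d * MAD * 10
SMD = (0.31 - 0.11) * 33 * 0.54 * 10
SMD = 0.2000 * 33 * 0.54 * 10

35.6400 mm


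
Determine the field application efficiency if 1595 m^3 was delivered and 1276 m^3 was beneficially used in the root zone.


Ea = V_root / V_field * 100 = 1276 / 1595 * 100 = 80.0000%

80.0000 %


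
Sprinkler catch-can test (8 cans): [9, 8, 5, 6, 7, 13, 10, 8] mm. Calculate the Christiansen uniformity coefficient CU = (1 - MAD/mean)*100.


mean = 8.250000 mm
MAD = 1.812500 mm
CU = (1 - 1.812500/8.250000)*100

78.0303 %


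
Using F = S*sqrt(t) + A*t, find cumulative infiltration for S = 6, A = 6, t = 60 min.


F = S*sqrt(t) + A*t
F = 6*sqrt(60) + 6*60
F = 6*7.745967 + 360

406.4758 mm


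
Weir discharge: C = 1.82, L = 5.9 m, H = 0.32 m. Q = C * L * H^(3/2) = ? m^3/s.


Q = C * L * H^(3/2) = 1.82 * 5.9 * 0.32^1.5 = 1.82 * 5.9 * 0.181019

1.9438 m^3/s


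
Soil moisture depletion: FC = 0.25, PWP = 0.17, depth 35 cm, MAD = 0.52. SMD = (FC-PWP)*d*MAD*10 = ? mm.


SMD = (FC - PWP) * d * MAD * 10
SMD = (0.25 - 0.17) * 35 * 0.52 * 10
SMD = 0.0800 * 35 * 0.52 * 10

14.5600 mm


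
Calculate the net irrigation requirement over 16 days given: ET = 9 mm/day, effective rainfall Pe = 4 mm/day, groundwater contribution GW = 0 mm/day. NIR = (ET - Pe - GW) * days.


Daily deficit = ET - Pe - GW = 9 - 4 - 0 = 5 mm/day
NIR = 5 * 16 = 80 mm

80.0000 mm


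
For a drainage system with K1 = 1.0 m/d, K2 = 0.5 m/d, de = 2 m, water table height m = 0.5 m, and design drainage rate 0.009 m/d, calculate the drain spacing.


S^2 = 8*K2*de*m/q + 4*K1*m^2/q
S^2 = 8*0.5*2*0.5/0.009 + 4*1.0*0.5^2/0.009
S = sqrt(555.5556)

23.5702 m


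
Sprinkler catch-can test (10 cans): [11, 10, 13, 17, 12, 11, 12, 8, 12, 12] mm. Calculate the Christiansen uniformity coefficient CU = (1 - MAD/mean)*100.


mean = 11.800000 mm
MAD = 1.440000 mm
CU = (1 - 1.440000/11.800000)*100

87.7966 %


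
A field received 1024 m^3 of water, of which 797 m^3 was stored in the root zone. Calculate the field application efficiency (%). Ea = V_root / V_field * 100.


Ea = V_root / V_field * 100 = 797 / 1024 * 100 = 77.8320%

77.8320 %


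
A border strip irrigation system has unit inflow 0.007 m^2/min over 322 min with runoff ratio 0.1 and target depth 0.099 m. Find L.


L = q*t/((1+r)*Z)
L = 0.007*322/((1+0.1)*0.099)
L = 2.254/0.1089

20.6979 m


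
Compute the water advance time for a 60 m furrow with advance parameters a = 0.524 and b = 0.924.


t = (L/a)^(1/b)
t = (60/0.524)^(1/0.924)
t = 114.503817^(1/0.924)

169.1064 min


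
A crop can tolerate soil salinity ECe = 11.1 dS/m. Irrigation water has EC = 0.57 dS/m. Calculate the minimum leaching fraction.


LR = ECiw / (5*ECe - ECiw)
LR = 0.57 / (5*11.1 - 0.57)
LR = 0.57 / 54.9300

0.0104


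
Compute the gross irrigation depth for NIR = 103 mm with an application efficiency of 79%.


Ea = 79% = 0.79
GID = NIR / Ea = 103 / 0.79 = 130.3797 mm

130.3797 mm


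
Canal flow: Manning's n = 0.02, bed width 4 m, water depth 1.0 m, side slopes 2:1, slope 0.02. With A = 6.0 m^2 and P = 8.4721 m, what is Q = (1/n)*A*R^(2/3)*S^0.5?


R = A/P = 6.0/8.4721 = 0.708207
Q = (1/0.02) * 6.0 * 0.708207^(2/3) * 0.02^0.5

33.7088 m^3/s


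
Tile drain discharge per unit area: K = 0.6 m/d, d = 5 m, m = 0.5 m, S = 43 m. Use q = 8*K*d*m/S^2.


q = 8*K*d*m/S^2
q = 8*0.6*5*0.5/43^2
q = 12.0000 / 1849

0.0065 m/d


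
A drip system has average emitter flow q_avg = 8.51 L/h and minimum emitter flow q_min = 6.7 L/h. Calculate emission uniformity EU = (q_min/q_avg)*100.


EU = (q_min/q_avg)*100 = (6.7/8.51)*100 = 78.7309%

78.7309 %


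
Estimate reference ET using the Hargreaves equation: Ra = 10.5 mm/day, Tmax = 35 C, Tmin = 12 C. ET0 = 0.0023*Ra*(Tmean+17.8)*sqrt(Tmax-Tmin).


Tmean = (Tmax + Tmin)/2 = (35 + 12)/2 = 23.5
ET0 = 0.0023 * 10.5 * (23.5 + 17.8) * sqrt(35 - 12)
ET0 = 0.0023 * 10.5 * 41.3 * 4.795832

4.7833 mm/day


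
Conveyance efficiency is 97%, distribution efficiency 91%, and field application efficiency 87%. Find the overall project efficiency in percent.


Ec = 0.97, Eb = 0.91, Ea = 0.87
E = 0.97 * 0.91 * 0.87 * 100 = 76.7949%

76.7949 %


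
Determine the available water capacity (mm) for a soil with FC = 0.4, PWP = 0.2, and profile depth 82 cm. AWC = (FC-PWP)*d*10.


AWC = (FC - PWP) * d * 10
AWC = (0.4 - 0.2) * 82 * 10
AWC = 0.2000 * 82 * 10

164.0000 mm


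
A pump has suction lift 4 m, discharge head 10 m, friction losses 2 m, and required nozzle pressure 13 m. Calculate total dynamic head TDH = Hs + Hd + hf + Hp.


TDH = Hs + Hd + hf + Hp = 4 + 10 + 2 + 13 = 29

29 m


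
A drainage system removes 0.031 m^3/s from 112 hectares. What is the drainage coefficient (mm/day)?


DC = Q * 86400 / (A * 10000) * 1000
DC = 0.031 * 86400 / (112 * 10000) * 1000
DC = 2678400.0000 / 1120000

2.3914 mm/day


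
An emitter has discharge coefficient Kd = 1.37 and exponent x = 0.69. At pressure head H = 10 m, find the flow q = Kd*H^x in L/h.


q = Kd * H^x = 1.37 * 10^0.69 = 1.37 * 4.897788

6.7100 L/h


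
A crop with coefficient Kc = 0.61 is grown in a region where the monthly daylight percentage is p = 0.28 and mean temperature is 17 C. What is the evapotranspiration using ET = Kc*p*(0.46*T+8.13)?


ET = Kc * p * (0.46*T + 8.13)
ET = 0.61 * 0.28 * (0.46*17 + 8.13)
ET = 0.61 * 0.28 * 15.9500

2.7243 mm/day


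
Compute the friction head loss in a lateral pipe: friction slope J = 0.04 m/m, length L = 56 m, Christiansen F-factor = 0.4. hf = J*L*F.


hf = J * L * F = 0.04 * 56 * 0.4 = 0.8960 m

0.8960 m


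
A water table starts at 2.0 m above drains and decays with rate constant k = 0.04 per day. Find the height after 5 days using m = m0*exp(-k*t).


m = m0 * exp(-k*t)
m = 2.0 * exp(-0.04 * 5)
m = 2.0 * exp(-0.2000)

1.6375 m


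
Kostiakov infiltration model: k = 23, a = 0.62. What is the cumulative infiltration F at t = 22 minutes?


F = k * t^a = 23 * 22^0.62
F = 23 * 6.796762

156.3255 mm


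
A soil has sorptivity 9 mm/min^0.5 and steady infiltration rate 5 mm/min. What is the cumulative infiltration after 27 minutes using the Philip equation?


F = S*sqrt(t) + A*t
F = 9*sqrt(27) + 5*27
F = 9*5.196152 + 135

181.7654 mm


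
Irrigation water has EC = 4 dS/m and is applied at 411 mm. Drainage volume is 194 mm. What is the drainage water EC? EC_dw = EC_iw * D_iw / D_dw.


EC_dw = EC_iw * D_iw / D_dw
EC_dw = 4 * 411 / 194
EC_dw = 1644 / 194

8.4742 dS/m


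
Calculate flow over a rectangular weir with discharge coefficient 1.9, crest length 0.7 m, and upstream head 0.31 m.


Q = C * L * H^(3/2) = 1.9 * 0.7 * 0.31^1.5 = 1.9 * 0.7 * 0.172601

0.2296 m^3/s


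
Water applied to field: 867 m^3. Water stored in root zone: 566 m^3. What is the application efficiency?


Ea = V_root / V_field * 100 = 566 / 867 * 100 = 65.2826%

65.2826 %


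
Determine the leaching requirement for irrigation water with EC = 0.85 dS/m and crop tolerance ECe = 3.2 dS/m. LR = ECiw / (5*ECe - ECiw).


LR = ECiw / (5*ECe - ECiw)
LR = 0.85 / (5*3.2 - 0.85)
LR = 0.85 / 15.1500

0.0561


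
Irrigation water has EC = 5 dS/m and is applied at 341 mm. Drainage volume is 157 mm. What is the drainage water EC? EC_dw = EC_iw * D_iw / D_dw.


EC_dw = EC_iw * D_iw / D_dw
EC_dw = 5 * 341 / 157
EC_dw = 1705 / 157

10.8599 dS/m


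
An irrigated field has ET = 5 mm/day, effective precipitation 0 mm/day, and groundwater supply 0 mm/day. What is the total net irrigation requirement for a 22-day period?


Daily deficit = ET - Pe - GW = 5 - 0 - 0 = 5 mm/day
NIR = 5 * 22 = 110 mm

110.0000 mm


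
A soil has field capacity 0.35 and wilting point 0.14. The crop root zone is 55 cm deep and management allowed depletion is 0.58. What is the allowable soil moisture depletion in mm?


SMD = (FC - PWP) * d * MAD * 10
SMD = (0.35 - 0.14) * 55 * 0.58 * 10
SMD = 0.2100 * 55 * 0.58 * 10

66.9900 mm


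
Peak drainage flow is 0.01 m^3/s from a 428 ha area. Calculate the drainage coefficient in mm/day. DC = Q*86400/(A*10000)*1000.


DC = Q * 86400 / (A * 10000) * 1000
DC = 0.01 * 86400 / (428 * 10000) * 1000
DC = 864000.0000 / 4280000

0.2019 mm/day


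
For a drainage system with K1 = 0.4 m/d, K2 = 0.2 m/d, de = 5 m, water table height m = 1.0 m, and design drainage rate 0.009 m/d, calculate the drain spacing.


S^2 = 8*K2*de*m/q + 4*K1*m^2/q
S^2 = 8*0.2*5*1.0/0.009 + 4*0.4*1.0^2/0.009
S = sqrt(1066.6667)

32.6599 m


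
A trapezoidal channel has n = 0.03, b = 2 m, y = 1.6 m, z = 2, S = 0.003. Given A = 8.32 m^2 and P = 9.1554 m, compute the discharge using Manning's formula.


R = A/P = 8.32/9.1554 = 0.908753
Q = (1/0.03) * 8.32 * 0.908753^(2/3) * 0.003^0.5

14.2515 m^3/s


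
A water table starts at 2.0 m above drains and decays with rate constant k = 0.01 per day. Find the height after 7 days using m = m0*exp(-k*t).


m = m0 * exp(-k*t)
m = 2.0 * exp(-0.01 * 7)
m = 2.0 * exp(-0.0700)

1.8648 m


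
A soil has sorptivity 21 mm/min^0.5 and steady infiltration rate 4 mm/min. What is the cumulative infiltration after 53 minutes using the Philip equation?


F = S*sqrt(t) + A*t
F = 21*sqrt(53) + 4*53
F = 21*7.280110 + 212

364.8823 mm


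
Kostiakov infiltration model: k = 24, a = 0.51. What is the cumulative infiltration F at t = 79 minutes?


F = k * t^a = 24 * 79^0.51
F = 24 * 9.285169

222.8441 mm


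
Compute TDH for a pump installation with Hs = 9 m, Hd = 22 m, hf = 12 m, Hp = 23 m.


TDH = Hs + Hd + hf + Hp = 9 + 22 + 12 + 23 = 66

66 m


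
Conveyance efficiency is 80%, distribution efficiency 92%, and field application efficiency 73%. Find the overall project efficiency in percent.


Ec = 0.8, Eb = 0.92, Ea = 0.73
E = 0.8 * 0.92 * 0.73 * 100 = 53.7280%

53.7280 %


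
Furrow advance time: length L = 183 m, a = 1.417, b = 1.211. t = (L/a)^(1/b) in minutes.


t = (L/a)^(1/b)
t = (183/1.417)^(1/1.211)
t = 129.146083^(1/1.211)

55.3675 min


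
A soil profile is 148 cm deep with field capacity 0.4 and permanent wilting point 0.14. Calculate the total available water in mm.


AWC = (FC - PWP) * d * 10
AWC = (0.4 - 0.14) * 148 * 10
AWC = 0.2600 * 148 * 10

384.8000 mm


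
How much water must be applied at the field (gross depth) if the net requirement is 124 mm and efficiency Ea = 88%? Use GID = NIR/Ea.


Ea = 88% = 0.88
GID = NIR / Ea = 124 / 0.88 = 140.9091 mm

140.9091 mm


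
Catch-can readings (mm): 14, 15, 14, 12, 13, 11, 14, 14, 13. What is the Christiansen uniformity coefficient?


mean = 13.333333 mm
MAD = 0.962963 mm
CU = (1 - 0.962963/13.333333)*100

92.7778 %


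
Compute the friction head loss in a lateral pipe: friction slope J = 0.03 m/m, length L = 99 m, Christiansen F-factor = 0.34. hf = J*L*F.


hf = J * L * F = 0.03 * 99 * 0.34 = 1.0098 m

1.0098 m


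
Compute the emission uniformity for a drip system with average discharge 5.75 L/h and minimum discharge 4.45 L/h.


EU = (q_min/q_avg)*100 = (4.45/5.75)*100 = 77.3913%

77.3913 %


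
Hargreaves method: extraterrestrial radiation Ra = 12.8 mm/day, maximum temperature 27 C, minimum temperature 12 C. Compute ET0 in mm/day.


Tmean = (Tmax + Tmin)/2 = (27 + 12)/2 = 19.5
ET0 = 0.0023 * 12.8 * (19.5 + 17.8) * sqrt(27 - 12)
ET0 = 0.0023 * 12.8 * 37.3 * 3.872983

4.2530 mm/day


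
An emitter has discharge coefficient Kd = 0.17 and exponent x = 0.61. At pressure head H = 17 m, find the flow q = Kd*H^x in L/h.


q = Kd * H^x = 0.17 * 17^0.61 = 0.17 * 5.630848

0.9572 L/h


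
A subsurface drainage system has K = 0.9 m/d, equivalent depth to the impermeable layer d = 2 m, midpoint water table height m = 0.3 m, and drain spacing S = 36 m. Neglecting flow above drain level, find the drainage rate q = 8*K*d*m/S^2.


q = 8*K*d*m/S^2
q = 8*0.9*2*0.3/36^2
q = 4.3200 / 1296

0.0033 m/d


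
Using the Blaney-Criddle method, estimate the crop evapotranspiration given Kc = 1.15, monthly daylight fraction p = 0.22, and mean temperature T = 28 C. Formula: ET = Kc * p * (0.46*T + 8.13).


ET = Kc * p * (0.46*T + 8.13)
ET = 1.15 * 0.22 * (0.46*28 + 8.13)
ET = 1.15 * 0.22 * 21.0100

5.3155 mm/day


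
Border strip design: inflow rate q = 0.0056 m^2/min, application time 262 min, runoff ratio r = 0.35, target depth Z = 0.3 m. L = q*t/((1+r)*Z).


L = q*t/((1+r)*Z)
L = 0.0056*262/((1+0.35)*0.3)
L = 1.4672/0.405

3.6227 m


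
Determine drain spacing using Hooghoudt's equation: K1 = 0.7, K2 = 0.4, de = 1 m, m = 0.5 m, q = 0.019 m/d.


S^2 = 8*K2*de*m/q + 4*K1*m^2/q
S^2 = 8*0.4*1*0.5/0.019 + 4*0.7*0.5^2/0.019
S = sqrt(121.0526)

11.0024 m


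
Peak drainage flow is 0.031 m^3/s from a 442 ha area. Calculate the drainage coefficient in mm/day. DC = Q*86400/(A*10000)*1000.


DC = Q * 86400 / (A * 10000) * 1000
DC = 0.031 * 86400 / (442 * 10000) * 1000
DC = 2678400.0000 / 4420000

0.6060 mm/day


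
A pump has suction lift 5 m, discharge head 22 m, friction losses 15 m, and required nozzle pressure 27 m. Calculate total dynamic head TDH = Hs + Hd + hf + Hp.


TDH = Hs + Hd + hf + Hp = 5 + 22 + 15 + 27 = 69

69 m


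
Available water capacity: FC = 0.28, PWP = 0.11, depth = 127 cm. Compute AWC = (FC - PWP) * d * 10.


AWC = (FC - PWP) * d * 10
AWC = (0.28 - 0.11) * 127 * 10
AWC = 0.1700 * 127 * 10

215.9000 mm


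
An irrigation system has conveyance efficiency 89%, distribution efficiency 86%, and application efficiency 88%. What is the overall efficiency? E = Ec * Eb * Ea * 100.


Ec = 0.89, Eb = 0.86, Ea = 0.88
E = 0.89 * 0.86 * 0.88 * 100 = 67.3552%

67.3552 %


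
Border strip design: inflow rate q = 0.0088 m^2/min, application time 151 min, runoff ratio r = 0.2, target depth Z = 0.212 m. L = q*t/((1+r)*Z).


L = q*t/((1+r)*Z)
L = 0.0088*151/((1+0.2)*0.212)
L = 1.3288/0.2544

5.2233 m


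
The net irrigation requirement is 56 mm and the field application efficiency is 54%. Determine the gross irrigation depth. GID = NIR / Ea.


Ea = 54% = 0.54
GID = NIR / Ea = 56 / 0.54 = 103.7037 mm

103.7037 mm


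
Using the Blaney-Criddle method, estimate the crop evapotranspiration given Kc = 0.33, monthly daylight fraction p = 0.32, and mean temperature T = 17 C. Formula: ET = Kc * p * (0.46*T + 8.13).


ET = Kc * p * (0.46*T + 8.13)
ET = 0.33 * 0.32 * (0.46*17 + 8.13)
ET = 0.33 * 0.32 * 15.9500

1.6843 mm/day


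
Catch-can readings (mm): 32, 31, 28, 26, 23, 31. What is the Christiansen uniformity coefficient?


mean = 28.500000 mm
MAD = 2.833333 mm
CU = (1 - 2.833333/28.500000)*100

90.0585 %


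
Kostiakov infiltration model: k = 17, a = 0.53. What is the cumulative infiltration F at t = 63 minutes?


F = k * t^a = 17 * 63^0.53
F = 17 * 8.987740

152.7916 mm


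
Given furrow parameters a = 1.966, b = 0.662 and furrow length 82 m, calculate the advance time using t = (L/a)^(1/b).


t = (L/a)^(1/b)
t = (82/1.966)^(1/0.662)
t = 41.709054^(1/0.662)

280.2063 min


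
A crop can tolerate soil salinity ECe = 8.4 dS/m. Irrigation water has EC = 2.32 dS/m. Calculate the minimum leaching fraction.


LR = ECiw / (5*ECe - ECiw)
LR = 2.32 / (5*8.4 - 2.32)
LR = 2.32 / 39.6800

0.0585


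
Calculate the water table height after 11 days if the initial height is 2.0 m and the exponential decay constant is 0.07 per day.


m = m0 * exp(-k*t)
m = 2.0 * exp(-0.07 * 11)
m = 2.0 * exp(-0.7700)

0.9260 m


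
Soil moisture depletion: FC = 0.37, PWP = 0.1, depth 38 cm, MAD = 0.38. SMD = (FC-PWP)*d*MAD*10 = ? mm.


SMD = (FC - PWP) * d * MAD * 10
SMD = (0.37 - 0.1) * 38 * 0.38 * 10
SMD = 0.2700 * 38 * 0.38 * 10

38.9880 mm


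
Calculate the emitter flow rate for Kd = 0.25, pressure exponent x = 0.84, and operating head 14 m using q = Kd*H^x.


q = Kd * H^x = 0.25 * 14^0.84 = 0.25 * 9.177989

2.2945 L/h


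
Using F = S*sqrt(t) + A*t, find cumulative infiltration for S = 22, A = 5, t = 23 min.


F = S*sqrt(t) + A*t
F = 22*sqrt(23) + 5*23
F = 22*4.795832 + 115

220.5083 mm


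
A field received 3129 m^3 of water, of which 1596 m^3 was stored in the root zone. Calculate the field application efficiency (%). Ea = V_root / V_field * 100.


Ea = V_root / V_field * 100 = 1596 / 3129 * 100 = 51.0067%

51.0067 %


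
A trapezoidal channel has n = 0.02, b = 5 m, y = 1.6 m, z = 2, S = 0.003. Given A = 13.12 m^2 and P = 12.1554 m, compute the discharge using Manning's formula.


R = A/P = 13.12/12.1554 = 1.079356
Q = (1/0.02) * 13.12 * 1.079356^(2/3) * 0.003^0.5

37.8072 m^3/s


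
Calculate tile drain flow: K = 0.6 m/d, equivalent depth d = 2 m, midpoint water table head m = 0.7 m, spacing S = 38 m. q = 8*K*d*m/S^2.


q = 8*K*d*m/S^2
q = 8*0.6*2*0.7/38^2
q = 6.7200 / 1444

0.0047 m/d


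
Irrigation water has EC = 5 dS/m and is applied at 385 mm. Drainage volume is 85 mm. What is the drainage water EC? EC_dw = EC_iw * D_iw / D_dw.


EC_dw = EC_iw * D_iw / D_dw
EC_dw = 5 * 385 / 85
EC_dw = 1925 / 85

22.6471 dS/m


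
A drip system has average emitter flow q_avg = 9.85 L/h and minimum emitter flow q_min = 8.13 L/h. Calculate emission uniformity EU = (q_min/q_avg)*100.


EU = (q_min/q_avg)*100 = (8.13/9.85)*100 = 82.5381%

82.5381 %


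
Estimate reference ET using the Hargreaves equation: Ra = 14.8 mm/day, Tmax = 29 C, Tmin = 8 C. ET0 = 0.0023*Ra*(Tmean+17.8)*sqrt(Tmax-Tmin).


Tmean = (Tmax + Tmin)/2 = (29 + 8)/2 = 18.5
ET0 = 0.0023 * 14.8 * (18.5 + 17.8) * sqrt(29 - 8)
ET0 = 0.0023 * 14.8 * 36.3 * 4.582576

5.6625 mm/day


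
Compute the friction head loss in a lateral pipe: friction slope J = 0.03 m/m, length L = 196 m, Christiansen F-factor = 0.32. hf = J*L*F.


hf = J * L * F = 0.03 * 196 * 0.32 = 1.8816 m

1.8816 m


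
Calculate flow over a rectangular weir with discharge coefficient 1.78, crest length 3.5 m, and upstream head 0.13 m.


Q = C * L * H^(3/2) = 1.78 * 3.5 * 0.13^1.5 = 1.78 * 3.5 * 0.046872

0.2920 m^3/s


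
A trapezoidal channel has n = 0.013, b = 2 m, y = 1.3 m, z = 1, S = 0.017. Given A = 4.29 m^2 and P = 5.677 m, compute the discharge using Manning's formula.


R = A/P = 4.29/5.677 = 0.755681
Q = (1/0.013) * 4.29 * 0.755681^(2/3) * 0.017^0.5

35.6969 m^3/s
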